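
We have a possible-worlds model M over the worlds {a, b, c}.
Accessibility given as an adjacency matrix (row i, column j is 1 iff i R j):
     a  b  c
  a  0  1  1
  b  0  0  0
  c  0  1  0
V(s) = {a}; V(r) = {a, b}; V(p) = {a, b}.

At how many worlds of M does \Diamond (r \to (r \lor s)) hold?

2

Let φ = \Diamond (r \to (r \lor s)). Evaluate φ at each world:
  a (successors {b, c}): φ is true.
  b (successors ∅): φ is false.
  c (successors {b}): φ is true.
For instance, at a:
  At a: \Diamond (r \to (r \lor s)) requires r \to (r \lor s) at some successor in {b, c}.
    r \to (r \lor s) holds at b, so \Diamond (r \to (r \lor s)) is true at a.
Satisfying worlds: {a, c}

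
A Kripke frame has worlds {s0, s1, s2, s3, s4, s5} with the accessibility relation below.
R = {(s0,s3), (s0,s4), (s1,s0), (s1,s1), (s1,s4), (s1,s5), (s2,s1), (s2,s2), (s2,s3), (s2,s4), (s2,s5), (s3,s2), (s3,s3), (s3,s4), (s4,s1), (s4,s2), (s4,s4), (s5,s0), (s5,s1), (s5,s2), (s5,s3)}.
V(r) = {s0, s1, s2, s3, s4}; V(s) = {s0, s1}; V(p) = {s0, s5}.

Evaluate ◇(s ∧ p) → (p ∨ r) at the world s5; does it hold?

Yes

At s5: ◇(s ∧ p) is true, p ∨ r is true, so ◇(s ∧ p) → (p ∨ r) is true.
  At s5: ◇(s ∧ p) requires s ∧ p at some successor in {s0, s1, s2, s3}.
    s ∧ p holds at s0, so ◇(s ∧ p) is true at s5.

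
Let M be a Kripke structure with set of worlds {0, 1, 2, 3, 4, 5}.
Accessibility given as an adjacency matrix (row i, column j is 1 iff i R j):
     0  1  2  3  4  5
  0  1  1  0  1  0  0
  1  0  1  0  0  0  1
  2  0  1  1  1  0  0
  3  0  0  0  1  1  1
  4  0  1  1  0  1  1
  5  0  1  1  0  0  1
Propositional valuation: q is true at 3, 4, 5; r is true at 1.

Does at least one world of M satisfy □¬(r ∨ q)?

No

Let φ = □¬(r ∨ q). Evaluate φ at each world:
  0 (successors {0, 1, 3}): φ is false.
  1 (successors {1, 5}): φ is false.
  2 (successors {1, 2, 3}): φ is false.
  3 (successors {3, 4, 5}): φ is false.
  4 (successors {1, 2, 4, 5}): φ is false.
  5 (successors {1, 2, 5}): φ is false.
For instance, at 3:
  At 3: □¬(r ∨ q) requires ¬(r ∨ q) at every successor {3, 4, 5}.
    ¬(r ∨ q) fails at 3, so □¬(r ∨ q) is false at 3.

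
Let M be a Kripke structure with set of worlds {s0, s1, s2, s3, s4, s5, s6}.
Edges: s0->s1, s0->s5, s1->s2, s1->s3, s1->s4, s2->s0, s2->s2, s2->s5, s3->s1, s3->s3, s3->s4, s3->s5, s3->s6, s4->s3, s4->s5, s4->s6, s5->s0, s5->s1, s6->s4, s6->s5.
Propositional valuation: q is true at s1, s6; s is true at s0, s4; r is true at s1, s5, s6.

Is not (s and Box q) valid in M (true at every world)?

Yes

Let φ = not (s and Box q). Evaluate φ at each world:
  s0 (successors {s1, s5}): φ is true.
  s1 (successors {s2, s3, s4}): φ is true.
  s2 (successors {s0, s2, s5}): φ is true.
  s3 (successors {s1, s3, s4, s5, s6}): φ is true.
  s4 (successors {s3, s5, s6}): φ is true.
  s5 (successors {s0, s1}): φ is true.
  s6 (successors {s4, s5}): φ is true.
For instance, at s6:
  At s6: s and Box q is false, so not (s and Box q) is true.
    At s6: s is false, Box q is false, so s and Box q is false.
      At s6: Box q requires q at every successor {s4, s5}.
        q fails at s4, so Box q is false at s6.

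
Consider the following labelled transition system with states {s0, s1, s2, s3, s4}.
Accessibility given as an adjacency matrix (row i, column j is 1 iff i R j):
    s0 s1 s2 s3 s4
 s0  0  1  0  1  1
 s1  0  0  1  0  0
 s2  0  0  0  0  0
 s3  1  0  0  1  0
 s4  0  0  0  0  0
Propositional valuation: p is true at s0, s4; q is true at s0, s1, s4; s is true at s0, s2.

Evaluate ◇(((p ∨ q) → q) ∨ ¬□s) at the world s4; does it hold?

No

At s4: no accessible worlds, so ◇(((p ∨ q) → q) ∨ ¬□s) is false.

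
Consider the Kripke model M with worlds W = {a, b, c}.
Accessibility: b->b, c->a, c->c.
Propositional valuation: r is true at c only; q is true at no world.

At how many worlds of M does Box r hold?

1

Let φ = Box r. Evaluate φ at each world:
  a (successors ∅): φ is true.
  b (successors {b}): φ is false.
  c (successors {a, c}): φ is false.
For instance, at c:
  At c: Box r requires r at every successor {a, c}.
    r fails at a, so Box r is false at c.
Satisfying worlds: {a}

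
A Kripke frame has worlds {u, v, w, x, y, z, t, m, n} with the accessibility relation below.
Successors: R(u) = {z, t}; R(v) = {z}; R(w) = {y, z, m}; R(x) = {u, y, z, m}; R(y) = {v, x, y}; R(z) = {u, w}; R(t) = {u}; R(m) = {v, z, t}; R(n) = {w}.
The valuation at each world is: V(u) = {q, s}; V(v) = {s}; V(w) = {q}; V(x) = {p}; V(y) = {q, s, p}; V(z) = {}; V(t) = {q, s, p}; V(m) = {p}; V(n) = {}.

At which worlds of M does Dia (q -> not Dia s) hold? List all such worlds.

u, v, w, x, y, m

Let φ = Dia (q -> not Dia s). Evaluate φ at each world:
  u (successors {z, t}): φ is true.
  v (successors {z}): φ is true.
  w (successors {y, z, m}): φ is true.
  x (successors {u, y, z, m}): φ is true.
  y (successors {v, x, y}): φ is true.
  z (successors {u, w}): φ is false.
  t (successors {u}): φ is false.
  m (successors {v, z, t}): φ is true.
  n (successors {w}): φ is false.
For instance, at u:
  At u: Dia (q -> not Dia s) requires q -> not Dia s at some successor in {z, t}.
    q -> not Dia s holds at z, so Dia (q -> not Dia s) is true at u.
      At z: q is false, not Dia s is false, so q -> not Dia s is true.
Satisfying worlds: {u, v, w, x, y, m}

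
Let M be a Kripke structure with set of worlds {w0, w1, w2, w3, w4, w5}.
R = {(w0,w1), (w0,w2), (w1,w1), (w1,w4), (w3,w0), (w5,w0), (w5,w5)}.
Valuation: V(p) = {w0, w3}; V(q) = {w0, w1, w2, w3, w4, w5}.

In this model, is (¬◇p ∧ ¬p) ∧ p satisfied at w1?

Recall that ◇ψ holds at a world iff ψ holds at some accessible world.
At w1: ¬◇p ∧ ¬p is true, p is false, so (¬◇p ∧ ¬p) ∧ p is false.
  At w1: ¬◇p is true, ¬p is true, so ¬◇p ∧ ¬p is true.
    At w1: ◇p is false, so ¬◇p is true.
      At w1: ◇p requires p at some successor in {w1, w4}.
        At w1: p is false.
        At w4: p is false.
      So ◇p is false at w1.

No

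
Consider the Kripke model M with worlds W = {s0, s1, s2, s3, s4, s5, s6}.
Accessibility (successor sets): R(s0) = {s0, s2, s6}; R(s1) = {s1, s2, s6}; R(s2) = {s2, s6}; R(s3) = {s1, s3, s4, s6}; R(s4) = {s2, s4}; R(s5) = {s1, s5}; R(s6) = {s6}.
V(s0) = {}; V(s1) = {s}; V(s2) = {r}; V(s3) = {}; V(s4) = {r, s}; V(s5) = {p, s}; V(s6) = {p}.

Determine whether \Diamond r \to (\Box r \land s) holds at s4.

At s4: \Diamond r is true, \Box r \land s is true, so \Diamond r \to (\Box r \land s) is true.
  At s4: \Diamond r requires r at some successor in {s2, s4}.
    r holds at s2, so \Diamond r is true at s4.
  At s4: \Box r is true, s is true, so \Box r \land s is true.
    At s4: \Box r requires r at every successor {s2, s4}.
      At s2: r is true.
      At s4: r is true.
    So \Box r is true at s4.

Yes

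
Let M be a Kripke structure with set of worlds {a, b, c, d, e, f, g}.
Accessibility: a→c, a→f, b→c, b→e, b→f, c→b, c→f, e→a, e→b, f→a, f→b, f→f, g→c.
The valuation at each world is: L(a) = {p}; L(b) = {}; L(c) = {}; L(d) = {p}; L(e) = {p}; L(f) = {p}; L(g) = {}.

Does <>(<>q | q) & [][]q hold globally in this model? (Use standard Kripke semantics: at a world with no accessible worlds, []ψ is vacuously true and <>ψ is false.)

No

Recall that []ψ holds at a world iff ψ holds at every accessible world, and <>ψ holds iff ψ holds at some accessible world.
Let φ = <>(<>q | q) & [][]q. Evaluate φ at each world:
  a (successors {c, f}): φ is false.
  b (successors {c, e, f}): φ is false.
  c (successors {b, f}): φ is false.
  d (successors ∅): φ is false.
  e (successors {a, b}): φ is false.
  f (successors {a, b, f}): φ is false.
  g (successors {c}): φ is false.
Detail at a (counterexample):
  At a: <>(<>q | q) is false, [][]q is false, so <>(<>q | q) & [][]q is false.
    At a: <>(<>q | q) requires <>q | q at some successor in {c, f}.
      At c: <>q | q is false.
      At f: <>q | q is false.
    So <>(<>q | q) is false at a.
    At a: [][]q requires []q at every successor {c, f}.
      []q fails at c, so [][]q is false at a.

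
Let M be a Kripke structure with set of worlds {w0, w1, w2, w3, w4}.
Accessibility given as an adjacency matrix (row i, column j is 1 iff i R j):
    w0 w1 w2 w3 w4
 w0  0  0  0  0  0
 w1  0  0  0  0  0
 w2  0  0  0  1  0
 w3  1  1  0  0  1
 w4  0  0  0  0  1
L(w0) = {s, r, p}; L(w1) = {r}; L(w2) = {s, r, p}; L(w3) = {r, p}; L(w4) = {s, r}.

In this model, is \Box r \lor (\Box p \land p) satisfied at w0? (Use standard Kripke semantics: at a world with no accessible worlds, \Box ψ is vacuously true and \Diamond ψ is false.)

Yes

At w0: \Box r is true, \Box p \land p is true, so \Box r \lor (\Box p \land p) is true.
  At w0: no accessible worlds, so \Box r holds vacuously.
  At w0: \Box p is true, p is true, so \Box p \land p is true.
    At w0: no accessible worlds, so \Box p holds vacuously.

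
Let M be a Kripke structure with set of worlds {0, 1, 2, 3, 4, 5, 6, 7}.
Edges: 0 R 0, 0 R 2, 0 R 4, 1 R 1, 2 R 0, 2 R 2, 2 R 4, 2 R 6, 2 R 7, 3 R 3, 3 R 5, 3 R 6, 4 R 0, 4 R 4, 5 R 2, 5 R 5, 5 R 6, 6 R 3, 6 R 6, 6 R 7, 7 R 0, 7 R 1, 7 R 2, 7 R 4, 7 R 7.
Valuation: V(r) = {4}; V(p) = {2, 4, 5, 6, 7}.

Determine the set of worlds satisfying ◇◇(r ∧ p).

Let φ = ◇◇(r ∧ p). Evaluate φ at each world:
  0 (successors {0, 2, 4}): φ is true.
  1 (successors {1}): φ is false.
  2 (successors {0, 2, 4, 6, 7}): φ is true.
  3 (successors {3, 5, 6}): φ is false.
  4 (successors {0, 4}): φ is true.
  5 (successors {2, 5, 6}): φ is true.
  6 (successors {3, 6, 7}): φ is true.
  7 (successors {0, 1, 2, 4, 7}): φ is true.
For instance, at 0:
  At 0: ◇◇(r ∧ p) requires ◇(r ∧ p) at some successor in {0, 2, 4}.
    ◇(r ∧ p) holds at 0, so ◇◇(r ∧ p) is true at 0.
      At 0: ◇(r ∧ p) requires r ∧ p at some successor in {0, 2, 4}.
        r ∧ p holds at 4, so ◇(r ∧ p) is true at 0.
Satisfying worlds: {0, 2, 4, 5, 6, 7}

0, 2, 4, 5, 6, 7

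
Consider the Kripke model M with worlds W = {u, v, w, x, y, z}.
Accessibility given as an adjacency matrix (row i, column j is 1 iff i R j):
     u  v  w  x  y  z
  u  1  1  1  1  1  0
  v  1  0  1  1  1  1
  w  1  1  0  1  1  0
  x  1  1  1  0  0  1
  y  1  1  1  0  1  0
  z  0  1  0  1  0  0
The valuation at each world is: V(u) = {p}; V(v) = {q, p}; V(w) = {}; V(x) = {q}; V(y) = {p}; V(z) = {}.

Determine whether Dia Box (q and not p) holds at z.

At z: Dia Box (q and not p) requires Box (q and not p) at some successor in {v, x}.
  At v: Box (q and not p) is false.
  At x: Box (q and not p) is false.
So Dia Box (q and not p) is false at z.

No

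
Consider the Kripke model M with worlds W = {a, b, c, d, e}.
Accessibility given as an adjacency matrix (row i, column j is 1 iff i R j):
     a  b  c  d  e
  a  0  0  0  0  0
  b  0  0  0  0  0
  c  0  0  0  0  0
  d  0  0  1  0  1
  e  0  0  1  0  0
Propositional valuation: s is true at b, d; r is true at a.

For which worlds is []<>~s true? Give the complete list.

Let φ = []<>~s. Evaluate φ at each world:
  a (successors ∅): φ is true.
  b (successors ∅): φ is true.
  c (successors ∅): φ is true.
  d (successors {c, e}): φ is false.
  e (successors {c}): φ is false.
For instance, at e:
  At e: []<>~s requires <>~s at every successor {c}.
    <>~s fails at c, so []<>~s is false at e.
      At c: no accessible worlds, so <>~s is false.
Satisfying worlds: {a, b, c}

a, b, c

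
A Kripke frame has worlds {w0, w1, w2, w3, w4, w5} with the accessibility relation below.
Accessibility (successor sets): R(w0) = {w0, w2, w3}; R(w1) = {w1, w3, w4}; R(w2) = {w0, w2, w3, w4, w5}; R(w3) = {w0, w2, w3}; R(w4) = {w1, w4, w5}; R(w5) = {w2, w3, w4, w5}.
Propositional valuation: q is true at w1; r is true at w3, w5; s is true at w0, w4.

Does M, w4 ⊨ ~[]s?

Yes

Recall that []ψ holds at a world iff ψ holds at every accessible world, and <>ψ holds iff ψ holds at some accessible world.
At w4: []s is false, so ~[]s is true.
  At w4: []s requires s at every successor {w1, w4, w5}.
    s fails at w1, so []s is false at w4.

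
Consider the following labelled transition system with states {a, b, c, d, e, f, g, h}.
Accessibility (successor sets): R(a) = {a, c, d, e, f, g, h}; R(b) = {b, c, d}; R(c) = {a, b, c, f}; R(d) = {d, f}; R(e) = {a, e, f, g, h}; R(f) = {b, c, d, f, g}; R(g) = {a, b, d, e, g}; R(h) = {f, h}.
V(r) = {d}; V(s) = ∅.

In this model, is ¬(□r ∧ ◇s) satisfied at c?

At c: □r ∧ ◇s is false, so ¬(□r ∧ ◇s) is true.
  At c: □r is false, ◇s is false, so □r ∧ ◇s is false.
    At c: □r requires r at every successor {a, b, c, f}.
      r fails at a, so □r is false at c.
    At c: ◇s requires s at some successor in {a, b, c, f}.
      At a: s is false.
      At b: s is false.
      At c: s is false.
      At f: s is false.
    So ◇s is false at c.

Yes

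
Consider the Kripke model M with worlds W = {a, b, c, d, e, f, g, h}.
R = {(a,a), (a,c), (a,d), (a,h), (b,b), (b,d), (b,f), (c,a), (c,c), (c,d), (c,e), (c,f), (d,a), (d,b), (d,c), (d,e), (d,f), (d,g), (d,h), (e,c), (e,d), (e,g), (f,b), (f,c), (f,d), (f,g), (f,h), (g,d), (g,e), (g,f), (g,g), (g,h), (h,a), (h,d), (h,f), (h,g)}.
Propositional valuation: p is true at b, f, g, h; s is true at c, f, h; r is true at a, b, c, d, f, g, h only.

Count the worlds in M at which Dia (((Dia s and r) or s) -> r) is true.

Let φ = Dia (((Dia s and r) or s) -> r). Evaluate φ at each world:
  a (successors {a, c, d, h}): φ is true.
  b (successors {b, d, f}): φ is true.
  c (successors {a, c, d, e, f}): φ is true.
  d (successors {a, b, c, e, f, g, h}): φ is true.
  e (successors {c, d, g}): φ is true.
  f (successors {b, c, d, g, h}): φ is true.
  g (successors {d, e, f, g, h}): φ is true.
  h (successors {a, d, f, g}): φ is true.
For instance, at d:
  At d: Dia (((Dia s and r) or s) -> r) requires ((Dia s and r) or s) -> r at some successor in {a, b, c, e, f, g, h}.
    ((Dia s and r) or s) -> r holds at a, so Dia (((Dia s and r) or s) -> r) is true at d.
      At a: (Dia s and r) or s is true, r is true, so ((Dia s and r) or s) -> r is true.
Satisfying worlds: {a, b, c, d, e, f, g, h}

8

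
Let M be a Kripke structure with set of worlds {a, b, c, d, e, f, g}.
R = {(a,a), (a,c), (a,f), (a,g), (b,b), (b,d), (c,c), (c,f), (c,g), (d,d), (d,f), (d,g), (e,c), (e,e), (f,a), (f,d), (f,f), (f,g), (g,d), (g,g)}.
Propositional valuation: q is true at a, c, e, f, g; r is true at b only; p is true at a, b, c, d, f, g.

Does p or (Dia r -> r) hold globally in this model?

Let φ = p or (Dia r -> r). Evaluate φ at each world:
  a (successors {a, c, f, g}): φ is true.
  b (successors {b, d}): φ is true.
  c (successors {c, f, g}): φ is true.
  d (successors {d, f, g}): φ is true.
  e (successors {c, e}): φ is true.
  f (successors {a, d, f, g}): φ is true.
  g (successors {d, g}): φ is true.
For instance, at f:
  At f: p is true, Dia r -> r is true, so p or (Dia r -> r) is true.
    At f: Dia r is false, r is false, so Dia r -> r is true.
      At f: Dia r requires r at some successor in {a, d, f, g}.
        At a: r is false.
        At d: r is false.
        At f: r is false.
        At g: r is false.
      So Dia r is false at f.

Yes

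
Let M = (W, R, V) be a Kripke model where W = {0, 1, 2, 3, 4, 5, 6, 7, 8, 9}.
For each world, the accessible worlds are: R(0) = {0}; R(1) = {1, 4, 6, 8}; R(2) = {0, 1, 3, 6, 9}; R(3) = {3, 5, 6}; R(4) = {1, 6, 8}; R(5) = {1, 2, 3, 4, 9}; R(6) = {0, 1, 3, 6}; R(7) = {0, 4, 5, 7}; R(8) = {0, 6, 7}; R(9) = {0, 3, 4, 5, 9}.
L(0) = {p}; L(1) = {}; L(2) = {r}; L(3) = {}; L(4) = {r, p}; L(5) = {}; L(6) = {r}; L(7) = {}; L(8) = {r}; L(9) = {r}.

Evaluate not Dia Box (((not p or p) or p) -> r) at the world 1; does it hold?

At 1: Dia Box (((not p or p) or p) -> r) is false, so not Dia Box (((not p or p) or p) -> r) is true.
  At 1: Dia Box (((not p or p) or p) -> r) requires Box (((not p or p) or p) -> r) at some successor in {1, 4, 6, 8}.
    At 1: Box (((not p or p) or p) -> r) is false.
    At 4: Box (((not p or p) or p) -> r) is false.
    At 6: Box (((not p or p) or p) -> r) is false.
    At 8: Box (((not p or p) or p) -> r) is false.
  So Dia Box (((not p or p) or p) -> r) is false at 1.

Yes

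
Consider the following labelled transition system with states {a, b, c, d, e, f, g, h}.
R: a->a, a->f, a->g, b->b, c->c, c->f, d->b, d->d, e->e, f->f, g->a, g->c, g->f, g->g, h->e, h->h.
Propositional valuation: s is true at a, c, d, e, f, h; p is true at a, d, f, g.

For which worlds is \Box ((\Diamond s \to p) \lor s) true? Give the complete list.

Let φ = \Box ((\Diamond s \to p) \lor s). Evaluate φ at each world:
  a (successors {a, f, g}): φ is true.
  b (successors {b}): φ is true.
  c (successors {c, f}): φ is true.
  d (successors {b, d}): φ is true.
  e (successors {e}): φ is true.
  f (successors {f}): φ is true.
  g (successors {a, c, f, g}): φ is true.
  h (successors {e, h}): φ is true.
For instance, at h:
  At h: \Box ((\Diamond s \to p) \lor s) requires (\Diamond s \to p) \lor s at every successor {e, h}.
      At e: \Diamond s \to p is false, s is true, so (\Diamond s \to p) \lor s is true.
      At h: \Diamond s \to p is false, s is true, so (\Diamond s \to p) \lor s is true.
  So \Box ((\Diamond s \to p) \lor s) is true at h.
Satisfying worlds: {a, b, c, d, e, f, g, h}

a, b, c, d, e, f, g, h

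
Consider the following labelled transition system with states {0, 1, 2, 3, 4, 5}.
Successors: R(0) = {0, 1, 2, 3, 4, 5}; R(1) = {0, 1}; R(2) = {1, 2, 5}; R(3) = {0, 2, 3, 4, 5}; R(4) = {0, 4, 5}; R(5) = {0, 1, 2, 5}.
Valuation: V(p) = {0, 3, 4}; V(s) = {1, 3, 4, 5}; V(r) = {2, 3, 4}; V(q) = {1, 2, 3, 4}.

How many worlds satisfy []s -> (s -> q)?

Recall that []ψ holds at a world iff ψ holds at every accessible world, and <>ψ holds iff ψ holds at some accessible world.
Let φ = []s -> (s -> q). Evaluate φ at each world:
  0 (successors {0, 1, 2, 3, 4, 5}): φ is true.
  1 (successors {0, 1}): φ is true.
  2 (successors {1, 2, 5}): φ is true.
  3 (successors {0, 2, 3, 4, 5}): φ is true.
  4 (successors {0, 4, 5}): φ is true.
  5 (successors {0, 1, 2, 5}): φ is true.
For instance, at 1:
  At 1: []s is false, s -> q is true, so []s -> (s -> q) is true.
    At 1: []s requires s at every successor {0, 1}.
      s fails at 0, so []s is false at 1.
Satisfying worlds: {0, 1, 2, 3, 4, 5}

6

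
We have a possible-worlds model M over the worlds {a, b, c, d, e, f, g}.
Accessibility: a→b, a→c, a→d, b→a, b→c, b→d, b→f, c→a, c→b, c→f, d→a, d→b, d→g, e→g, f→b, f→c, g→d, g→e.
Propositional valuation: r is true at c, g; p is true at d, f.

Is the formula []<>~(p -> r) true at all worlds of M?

Let φ = []<>~(p -> r). Evaluate φ at each world:
  a (successors {b, c, d}): φ is false.
  b (successors {a, c, d, f}): φ is false.
  c (successors {a, b, f}): φ is false.
  d (successors {a, b, g}): φ is true.
  e (successors {g}): φ is true.
  f (successors {b, c}): φ is true.
  g (successors {d, e}): φ is false.
Detail at a (counterexample):
  At a: []<>~(p -> r) requires <>~(p -> r) at every successor {b, c, d}.
    <>~(p -> r) fails at d, so []<>~(p -> r) is false at a.
      At d: <>~(p -> r) requires ~(p -> r) at some successor in {a, b, g}.
        At a: ~(p -> r) is false.
        At b: ~(p -> r) is false.
        At g: ~(p -> r) is false.
      So <>~(p -> r) is false at d.

No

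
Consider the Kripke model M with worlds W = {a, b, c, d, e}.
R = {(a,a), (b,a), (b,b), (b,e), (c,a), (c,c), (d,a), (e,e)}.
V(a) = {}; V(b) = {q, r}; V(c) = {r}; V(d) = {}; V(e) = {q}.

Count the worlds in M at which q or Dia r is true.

3

Let φ = q or Dia r. Evaluate φ at each world:
  a (successors {a}): φ is false.
  b (successors {a, b, e}): φ is true.
  c (successors {a, c}): φ is true.
  d (successors {a}): φ is false.
  e (successors {e}): φ is true.
For instance, at a:
  At a: q is false, Dia r is false, so q or Dia r is false.
    At a: Dia r requires r at some successor in {a}.
      At a: r is false.
    So Dia r is false at a.
Satisfying worlds: {b, c, e}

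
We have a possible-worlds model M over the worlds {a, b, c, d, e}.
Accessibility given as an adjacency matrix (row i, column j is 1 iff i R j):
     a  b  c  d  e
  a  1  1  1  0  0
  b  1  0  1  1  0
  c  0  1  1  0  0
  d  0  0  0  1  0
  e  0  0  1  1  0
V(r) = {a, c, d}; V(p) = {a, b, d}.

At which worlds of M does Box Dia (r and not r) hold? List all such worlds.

none

Recall that Box ψ holds at a world iff ψ holds at every accessible world, and Dia ψ holds iff ψ holds at some accessible world.
Let φ = Box Dia (r and not r). Evaluate φ at each world:
  a (successors {a, b, c}): φ is false.
  b (successors {a, c, d}): φ is false.
  c (successors {b, c}): φ is false.
  d (successors {d}): φ is false.
  e (successors {c, d}): φ is false.
For instance, at d:
  At d: Box Dia (r and not r) requires Dia (r and not r) at every successor {d}.
    Dia (r and not r) fails at d, so Box Dia (r and not r) is false at d.
      At d: Dia (r and not r) requires r and not r at some successor in {d}.
        At d: r and not r is false.
      So Dia (r and not r) is false at d.
Satisfying worlds: none.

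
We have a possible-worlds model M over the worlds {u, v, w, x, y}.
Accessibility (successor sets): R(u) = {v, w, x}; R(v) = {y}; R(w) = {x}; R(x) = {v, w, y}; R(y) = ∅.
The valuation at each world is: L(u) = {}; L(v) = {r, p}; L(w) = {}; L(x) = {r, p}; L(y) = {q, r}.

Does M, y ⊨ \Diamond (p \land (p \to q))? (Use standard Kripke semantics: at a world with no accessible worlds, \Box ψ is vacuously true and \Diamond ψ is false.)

No

At y: no accessible worlds, so \Diamond (p \land (p \to q)) is false.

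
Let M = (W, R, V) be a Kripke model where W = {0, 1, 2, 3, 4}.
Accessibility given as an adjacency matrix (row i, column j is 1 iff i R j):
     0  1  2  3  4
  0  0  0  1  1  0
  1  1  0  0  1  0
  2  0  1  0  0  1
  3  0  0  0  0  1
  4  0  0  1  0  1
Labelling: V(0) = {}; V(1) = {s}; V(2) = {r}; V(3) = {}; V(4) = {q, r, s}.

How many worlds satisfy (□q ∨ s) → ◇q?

4

Recall that □ψ holds at a world iff ψ holds at every accessible world, and ◇ψ holds iff ψ holds at some accessible world.
Let φ = (□q ∨ s) → ◇q. Evaluate φ at each world:
  0 (successors {2, 3}): φ is true.
  1 (successors {0, 3}): φ is false.
  2 (successors {1, 4}): φ is true.
  3 (successors {4}): φ is true.
  4 (successors {2, 4}): φ is true.
For instance, at 1:
  At 1: □q ∨ s is true, ◇q is false, so (□q ∨ s) → ◇q is false.
    At 1: □q is false, s is true, so □q ∨ s is true.
      At 1: □q requires q at every successor {0, 3}.
        q fails at 0, so □q is false at 1.
    At 1: ◇q requires q at some successor in {0, 3}.
      At 0: q is false.
      At 3: q is false.
    So ◇q is false at 1.
Satisfying worlds: {0, 2, 3, 4}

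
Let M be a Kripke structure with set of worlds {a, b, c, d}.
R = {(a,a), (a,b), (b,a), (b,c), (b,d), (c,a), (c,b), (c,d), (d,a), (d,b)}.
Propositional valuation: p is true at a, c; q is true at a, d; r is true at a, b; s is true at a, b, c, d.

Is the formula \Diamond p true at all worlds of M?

Recall that \Diamond ψ holds at a world iff ψ holds at some accessible world.
Let φ = \Diamond p. Evaluate φ at each world:
  a (successors {a, b}): φ is true.
  b (successors {a, c, d}): φ is true.
  c (successors {a, b, d}): φ is true.
  d (successors {a, b}): φ is true.
For instance, at b:
  At b: \Diamond p requires p at some successor in {a, c, d}.
    p holds at a, so \Diamond p is true at b.

Yes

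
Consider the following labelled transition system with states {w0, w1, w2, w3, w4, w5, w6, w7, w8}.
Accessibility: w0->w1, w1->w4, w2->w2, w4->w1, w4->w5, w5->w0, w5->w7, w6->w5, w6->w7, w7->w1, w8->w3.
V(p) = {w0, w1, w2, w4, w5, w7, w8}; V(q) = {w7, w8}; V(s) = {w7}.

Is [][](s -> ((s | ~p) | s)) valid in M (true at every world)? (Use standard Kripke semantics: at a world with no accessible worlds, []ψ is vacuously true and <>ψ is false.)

Let φ = [][](s -> ((s | ~p) | s)). Evaluate φ at each world:
  w0 (successors {w1}): φ is true.
  w1 (successors {w4}): φ is true.
  w2 (successors {w2}): φ is true.
  w3 (successors ∅): φ is true.
  w4 (successors {w1, w5}): φ is true.
  w5 (successors {w0, w7}): φ is true.
  w6 (successors {w5, w7}): φ is true.
  w7 (successors {w1}): φ is true.
  w8 (successors {w3}): φ is true.
For instance, at w1:
  At w1: [][](s -> ((s | ~p) | s)) requires [](s -> ((s | ~p) | s)) at every successor {w4}.
      At w4: [](s -> ((s | ~p) | s)) requires s -> ((s | ~p) | s) at every successor {w1, w5}.
        At w1: s -> ((s | ~p) | s) is true.
        At w5: s -> ((s | ~p) | s) is true.
      So [](s -> ((s | ~p) | s)) is true at w4.
  So [][](s -> ((s | ~p) | s)) is true at w1.

Yes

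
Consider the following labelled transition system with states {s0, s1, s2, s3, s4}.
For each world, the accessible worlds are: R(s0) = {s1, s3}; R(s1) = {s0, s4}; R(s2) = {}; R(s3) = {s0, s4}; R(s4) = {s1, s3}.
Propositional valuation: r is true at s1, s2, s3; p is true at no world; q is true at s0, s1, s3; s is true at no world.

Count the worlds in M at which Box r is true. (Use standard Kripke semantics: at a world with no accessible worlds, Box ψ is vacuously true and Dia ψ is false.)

Let φ = Box r. Evaluate φ at each world:
  s0 (successors {s1, s3}): φ is true.
  s1 (successors {s0, s4}): φ is false.
  s2 (successors ∅): φ is true.
  s3 (successors {s0, s4}): φ is false.
  s4 (successors {s1, s3}): φ is true.
For instance, at s4:
  At s4: Box r requires r at every successor {s1, s3}.
    At s1: r is true.
    At s3: r is true.
  So Box r is true at s4.
Satisfying worlds: {s0, s2, s4}

3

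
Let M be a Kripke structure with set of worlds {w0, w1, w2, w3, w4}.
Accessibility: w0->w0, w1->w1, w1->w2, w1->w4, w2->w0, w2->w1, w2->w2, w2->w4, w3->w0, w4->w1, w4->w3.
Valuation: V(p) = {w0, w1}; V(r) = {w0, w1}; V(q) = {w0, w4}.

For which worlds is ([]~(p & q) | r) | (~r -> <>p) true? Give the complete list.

Let φ = ([]~(p & q) | r) | (~r -> <>p). Evaluate φ at each world:
  w0 (successors {w0}): φ is true.
  w1 (successors {w1, w2, w4}): φ is true.
  w2 (successors {w0, w1, w2, w4}): φ is true.
  w3 (successors {w0}): φ is true.
  w4 (successors {w1, w3}): φ is true.
For instance, at w0:
  At w0: []~(p & q) | r is true, ~r -> <>p is true, so ([]~(p & q) | r) | (~r -> <>p) is true.
    At w0: []~(p & q) is false, r is true, so []~(p & q) | r is true.
      At w0: []~(p & q) requires ~(p & q) at every successor {w0}.
        ~(p & q) fails at w0, so []~(p & q) is false at w0.
    At w0: ~r is false, <>p is true, so ~r -> <>p is true.
      At w0: <>p requires p at some successor in {w0}.
        p holds at w0, so <>p is true at w0.
Satisfying worlds: {w0, w1, w2, w3, w4}

w0, w1, w2, w3, w4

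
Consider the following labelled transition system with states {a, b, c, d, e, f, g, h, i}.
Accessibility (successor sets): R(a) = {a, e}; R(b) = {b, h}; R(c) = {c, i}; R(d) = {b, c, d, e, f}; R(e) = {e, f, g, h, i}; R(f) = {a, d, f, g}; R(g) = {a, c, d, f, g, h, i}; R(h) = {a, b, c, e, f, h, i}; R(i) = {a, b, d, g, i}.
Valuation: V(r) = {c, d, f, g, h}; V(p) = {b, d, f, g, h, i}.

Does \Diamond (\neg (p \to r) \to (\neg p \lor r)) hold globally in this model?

Yes

Recall that \Diamond ψ holds at a world iff ψ holds at some accessible world.
Let φ = \Diamond (\neg (p \to r) \to (\neg p \lor r)). Evaluate φ at each world:
  a (successors {a, e}): φ is true.
  b (successors {b, h}): φ is true.
  c (successors {c, i}): φ is true.
  d (successors {b, c, d, e, f}): φ is true.
  e (successors {e, f, g, h, i}): φ is true.
  f (successors {a, d, f, g}): φ is true.
  g (successors {a, c, d, f, g, h, i}): φ is true.
  h (successors {a, b, c, e, f, h, i}): φ is true.
  i (successors {a, b, d, g, i}): φ is true.
For instance, at a:
  At a: \Diamond (\neg (p \to r) \to (\neg p \lor r)) requires \neg (p \to r) \to (\neg p \lor r) at some successor in {a, e}.
    \neg (p \to r) \to (\neg p \lor r) holds at a, so \Diamond (\neg (p \to r) \to (\neg p \lor r)) is true at a.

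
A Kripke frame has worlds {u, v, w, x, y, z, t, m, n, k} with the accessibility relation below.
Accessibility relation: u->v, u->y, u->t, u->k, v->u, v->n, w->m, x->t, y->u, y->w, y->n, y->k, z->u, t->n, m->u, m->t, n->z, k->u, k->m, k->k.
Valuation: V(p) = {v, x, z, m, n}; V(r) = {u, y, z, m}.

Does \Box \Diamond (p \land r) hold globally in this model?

No

Recall that \Box ψ holds at a world iff ψ holds at every accessible world, and \Diamond ψ holds iff ψ holds at some accessible world.
Let φ = \Box \Diamond (p \land r). Evaluate φ at each world:
  u (successors {v, y, t, k}): φ is false.
  v (successors {u, n}): φ is false.
  w (successors {m}): φ is false.
  x (successors {t}): φ is false.
  y (successors {u, w, n, k}): φ is false.
  z (successors {u}): φ is false.
  t (successors {n}): φ is true.
  m (successors {u, t}): φ is false.
  n (successors {z}): φ is false.
  k (successors {u, m, k}): φ is false.
Detail at u (counterexample):
  At u: \Box \Diamond (p \land r) requires \Diamond (p \land r) at every successor {v, y, t, k}.
    \Diamond (p \land r) fails at v, so \Box \Diamond (p \land r) is false at u.
      At v: \Diamond (p \land r) requires p \land r at some successor in {u, n}.
        At u: p \land r is false.
        At n: p \land r is false.
      So \Diamond (p \land r) is false at v.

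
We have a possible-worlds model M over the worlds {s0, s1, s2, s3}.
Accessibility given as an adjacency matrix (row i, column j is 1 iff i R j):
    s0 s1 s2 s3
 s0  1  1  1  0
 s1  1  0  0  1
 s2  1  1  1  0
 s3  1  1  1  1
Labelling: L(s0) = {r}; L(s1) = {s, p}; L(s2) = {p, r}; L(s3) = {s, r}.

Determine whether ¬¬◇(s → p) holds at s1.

Recall that ◇ψ holds at a world iff ψ holds at some accessible world.
At s1: ¬◇(s → p) is false, so ¬¬◇(s → p) is true.
  At s1: ◇(s → p) is true, so ¬◇(s → p) is false.
    At s1: ◇(s → p) requires s → p at some successor in {s0, s3}.
      s → p holds at s0, so ◇(s → p) is true at s1.

Yes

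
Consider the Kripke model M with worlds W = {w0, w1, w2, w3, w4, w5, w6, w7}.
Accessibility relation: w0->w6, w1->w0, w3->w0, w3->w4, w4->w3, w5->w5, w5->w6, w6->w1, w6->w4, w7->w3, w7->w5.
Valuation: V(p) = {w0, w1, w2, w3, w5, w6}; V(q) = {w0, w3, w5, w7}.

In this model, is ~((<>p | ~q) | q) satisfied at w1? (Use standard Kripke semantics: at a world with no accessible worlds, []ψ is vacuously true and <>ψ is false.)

No

At w1: (<>p | ~q) | q is true, so ~((<>p | ~q) | q) is false.
  At w1: <>p | ~q is true, q is false, so (<>p | ~q) | q is true.
    At w1: <>p is true, ~q is true, so <>p | ~q is true.
      At w1: <>p requires p at some successor in {w0}.
        p holds at w0, so <>p is true at w1.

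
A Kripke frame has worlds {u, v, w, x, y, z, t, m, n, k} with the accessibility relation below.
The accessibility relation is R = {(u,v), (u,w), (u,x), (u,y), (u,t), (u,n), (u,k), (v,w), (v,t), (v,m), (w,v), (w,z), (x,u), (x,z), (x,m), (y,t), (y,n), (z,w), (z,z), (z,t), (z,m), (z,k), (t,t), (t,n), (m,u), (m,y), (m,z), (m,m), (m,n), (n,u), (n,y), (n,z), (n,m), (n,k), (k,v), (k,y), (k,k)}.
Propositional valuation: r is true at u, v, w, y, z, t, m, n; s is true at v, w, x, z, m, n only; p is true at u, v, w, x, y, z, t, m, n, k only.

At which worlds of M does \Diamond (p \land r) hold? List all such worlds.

Let φ = \Diamond (p \land r). Evaluate φ at each world:
  u (successors {v, w, x, y, t, n, k}): φ is true.
  v (successors {w, t, m}): φ is true.
  w (successors {v, z}): φ is true.
  x (successors {u, z, m}): φ is true.
  y (successors {t, n}): φ is true.
  z (successors {w, z, t, m, k}): φ is true.
  t (successors {t, n}): φ is true.
  m (successors {u, y, z, m, n}): φ is true.
  n (successors {u, y, z, m, k}): φ is true.
  k (successors {v, y, k}): φ is true.
For instance, at y:
  At y: \Diamond (p \land r) requires p \land r at some successor in {t, n}.
    p \land r holds at t, so \Diamond (p \land r) is true at y.
Satisfying worlds: {u, v, w, x, y, z, t, m, n, k}

u, v, w, x, y, z, t, m, n, k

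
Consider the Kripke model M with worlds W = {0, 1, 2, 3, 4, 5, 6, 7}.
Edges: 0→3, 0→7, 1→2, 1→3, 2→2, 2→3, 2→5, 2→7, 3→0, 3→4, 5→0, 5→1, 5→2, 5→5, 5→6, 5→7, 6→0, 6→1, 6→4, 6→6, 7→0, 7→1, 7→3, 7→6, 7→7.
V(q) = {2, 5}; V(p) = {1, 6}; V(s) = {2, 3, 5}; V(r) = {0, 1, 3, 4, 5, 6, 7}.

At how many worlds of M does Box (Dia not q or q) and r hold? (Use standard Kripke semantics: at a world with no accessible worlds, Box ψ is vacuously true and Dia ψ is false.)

Recall that Box ψ holds at a world iff ψ holds at every accessible world, and Dia ψ holds iff ψ holds at some accessible world.
Let φ = Box (Dia not q or q) and r. Evaluate φ at each world:
  0 (successors {3, 7}): φ is true.
  1 (successors {2, 3}): φ is true.
  2 (successors {2, 3, 5, 7}): φ is false.
  3 (successors {0, 4}): φ is false.
  4 (successors ∅): φ is true.
  5 (successors {0, 1, 2, 5, 6, 7}): φ is true.
  6 (successors {0, 1, 4, 6}): φ is false.
  7 (successors {0, 1, 3, 6, 7}): φ is true.
For instance, at 7:
  At 7: Box (Dia not q or q) is true, r is true, so Box (Dia not q or q) and r is true.
    At 7: Box (Dia not q or q) requires Dia not q or q at every successor {0, 1, 3, 6, 7}.
      At 0: Dia not q or q is true.
      At 1: Dia not q or q is true.
      At 3: Dia not q or q is true.
      At 6: Dia not q or q is true.
      At 7: Dia not q or q is true.
    So Box (Dia not q or q) is true at 7.
Satisfying worlds: {0, 1, 4, 5, 7}

5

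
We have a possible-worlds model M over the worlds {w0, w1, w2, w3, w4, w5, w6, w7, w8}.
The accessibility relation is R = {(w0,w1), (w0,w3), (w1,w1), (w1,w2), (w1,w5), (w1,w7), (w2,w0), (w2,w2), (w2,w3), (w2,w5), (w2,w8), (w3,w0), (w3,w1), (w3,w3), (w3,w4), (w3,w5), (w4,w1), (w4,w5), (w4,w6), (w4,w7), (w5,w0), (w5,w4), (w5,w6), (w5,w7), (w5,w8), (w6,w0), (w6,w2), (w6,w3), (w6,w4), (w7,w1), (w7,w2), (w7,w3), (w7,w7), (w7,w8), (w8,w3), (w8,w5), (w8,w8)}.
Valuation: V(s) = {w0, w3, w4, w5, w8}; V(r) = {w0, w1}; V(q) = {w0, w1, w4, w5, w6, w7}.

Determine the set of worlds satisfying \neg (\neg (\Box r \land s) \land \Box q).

Recall that \Box ψ holds at a world iff ψ holds at every accessible world, and \Diamond ψ holds iff ψ holds at some accessible world.
Let φ = \neg (\neg (\Box r \land s) \land \Box q). Evaluate φ at each world:
  w0 (successors {w1, w3}): φ is true.
  w1 (successors {w1, w2, w5, w7}): φ is true.
  w2 (successors {w0, w2, w3, w5, w8}): φ is true.
  w3 (successors {w0, w1, w3, w4, w5}): φ is true.
  w4 (successors {w1, w5, w6, w7}): φ is false.
  w5 (successors {w0, w4, w6, w7, w8}): φ is true.
  w6 (successors {w0, w2, w3, w4}): φ is true.
  w7 (successors {w1, w2, w3, w7, w8}): φ is true.
  w8 (successors {w3, w5, w8}): φ is true.
For instance, at w1:
  At w1: \neg (\Box r \land s) \land \Box q is false, so \neg (\neg (\Box r \land s) \land \Box q) is true.
    At w1: \neg (\Box r \land s) is true, \Box q is false, so \neg (\Box r \land s) \land \Box q is false.
      At w1: \Box r \land s is false, so \neg (\Box r \land s) is true.
      At w1: \Box q requires q at every successor {w1, w2, w5, w7}.
        q fails at w2, so \Box q is false at w1.
Satisfying worlds: {w0, w1, w2, w3, w5, w6, w7, w8}

w0, w1, w2, w3, w5, w6, w7, w8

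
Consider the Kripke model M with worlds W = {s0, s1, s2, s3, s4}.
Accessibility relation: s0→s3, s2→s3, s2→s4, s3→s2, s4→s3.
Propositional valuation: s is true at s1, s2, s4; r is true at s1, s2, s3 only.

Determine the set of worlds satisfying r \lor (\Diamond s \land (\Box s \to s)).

Let φ = r \lor (\Diamond s \land (\Box s \to s)). Evaluate φ at each world:
  s0 (successors {s3}): φ is false.
  s1 (successors ∅): φ is true.
  s2 (successors {s3, s4}): φ is true.
  s3 (successors {s2}): φ is true.
  s4 (successors {s3}): φ is false.
For instance, at s4:
  At s4: r is false, \Diamond s \land (\Box s \to s) is false, so r \lor (\Diamond s \land (\Box s \to s)) is false.
    At s4: \Diamond s is false, \Box s \to s is true, so \Diamond s \land (\Box s \to s) is false.
      At s4: \Diamond s requires s at some successor in {s3}.
        At s3: s is false.
      So \Diamond s is false at s4.
      At s4: \Box s is false, s is true, so \Box s \to s is true.
Satisfying worlds: {s1, s2, s3}

s1, s2, s3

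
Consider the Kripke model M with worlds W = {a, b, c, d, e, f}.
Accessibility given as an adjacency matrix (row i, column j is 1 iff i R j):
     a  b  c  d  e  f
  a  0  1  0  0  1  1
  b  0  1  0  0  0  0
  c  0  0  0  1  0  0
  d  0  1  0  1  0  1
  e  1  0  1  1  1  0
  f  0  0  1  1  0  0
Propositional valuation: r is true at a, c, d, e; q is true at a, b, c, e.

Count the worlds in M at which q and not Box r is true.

2

Let φ = q and not Box r. Evaluate φ at each world:
  a (successors {b, e, f}): φ is true.
  b (successors {b}): φ is true.
  c (successors {d}): φ is false.
  d (successors {b, d, f}): φ is false.
  e (successors {a, c, d, e}): φ is false.
  f (successors {c, d}): φ is false.
For instance, at c:
  At c: q is true, not Box r is false, so q and not Box r is false.
    At c: Box r is true, so not Box r is false.
      At c: Box r requires r at every successor {d}.
        At d: r is true.
      So Box r is true at c.
Satisfying worlds: {a, b}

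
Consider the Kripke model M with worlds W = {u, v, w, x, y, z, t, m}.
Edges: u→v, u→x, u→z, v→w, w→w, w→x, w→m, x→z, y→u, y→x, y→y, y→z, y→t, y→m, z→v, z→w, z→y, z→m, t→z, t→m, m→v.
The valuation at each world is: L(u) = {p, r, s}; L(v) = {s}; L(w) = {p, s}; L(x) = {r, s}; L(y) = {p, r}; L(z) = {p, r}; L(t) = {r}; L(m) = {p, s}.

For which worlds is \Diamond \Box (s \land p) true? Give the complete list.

Recall that \Box ψ holds at a world iff ψ holds at every accessible world, and \Diamond ψ holds iff ψ holds at some accessible world.
Let φ = \Diamond \Box (s \land p). Evaluate φ at each world:
  u (successors {v, x, z}): φ is true.
  v (successors {w}): φ is false.
  w (successors {w, x, m}): φ is false.
  x (successors {z}): φ is false.
  y (successors {u, x, y, z, t, m}): φ is false.
  z (successors {v, w, y, m}): φ is true.
  t (successors {z, m}): φ is false.
  m (successors {v}): φ is true.
For instance, at v:
  At v: \Diamond \Box (s \land p) requires \Box (s \land p) at some successor in {w}.
    At w: \Box (s \land p) is false.
  So \Diamond \Box (s \land p) is false at v.
Satisfying worlds: {u, z, m}

u, z, m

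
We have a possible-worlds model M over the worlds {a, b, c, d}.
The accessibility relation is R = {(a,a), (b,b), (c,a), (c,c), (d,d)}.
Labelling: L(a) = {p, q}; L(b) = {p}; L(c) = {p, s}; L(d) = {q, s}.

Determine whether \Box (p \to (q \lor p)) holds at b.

At b: \Box (p \to (q \lor p)) requires p \to (q \lor p) at every successor {b}.
  At b: p \to (q \lor p) is true.
So \Box (p \to (q \lor p)) is true at b.

Yes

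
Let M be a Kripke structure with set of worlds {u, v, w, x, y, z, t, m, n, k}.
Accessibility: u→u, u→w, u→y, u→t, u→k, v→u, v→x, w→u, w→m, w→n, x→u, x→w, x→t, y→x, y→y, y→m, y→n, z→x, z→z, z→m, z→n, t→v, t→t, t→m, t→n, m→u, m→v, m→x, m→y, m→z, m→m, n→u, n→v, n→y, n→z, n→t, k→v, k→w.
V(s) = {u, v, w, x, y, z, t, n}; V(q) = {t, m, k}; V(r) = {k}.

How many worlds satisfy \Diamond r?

1

Recall that \Diamond ψ holds at a world iff ψ holds at some accessible world.
Let φ = \Diamond r. Evaluate φ at each world:
  u (successors {u, w, y, t, k}): φ is true.
  v (successors {u, x}): φ is false.
  w (successors {u, m, n}): φ is false.
  x (successors {u, w, t}): φ is false.
  y (successors {x, y, m, n}): φ is false.
  z (successors {x, z, m, n}): φ is false.
  t (successors {v, t, m, n}): φ is false.
  m (successors {u, v, x, y, z, m}): φ is false.
  n (successors {u, v, y, z, t}): φ is false.
  k (successors {v, w}): φ is false.
For instance, at z:
  At z: \Diamond r requires r at some successor in {x, z, m, n}.
    At x: r is false.
    At z: r is false.
    At m: r is false.
    At n: r is false.
  So \Diamond r is false at z.
Satisfying worlds: {u}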